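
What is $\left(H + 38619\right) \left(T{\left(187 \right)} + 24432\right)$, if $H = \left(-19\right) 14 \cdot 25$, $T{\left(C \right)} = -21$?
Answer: $780395259$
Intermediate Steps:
$H = -6650$ ($H = \left(-266\right) 25 = -6650$)
$\left(H + 38619\right) \left(T{\left(187 \right)} + 24432\right) = \left(-6650 + 38619\right) \left(-21 + 24432\right) = 31969 \cdot 24411 = 780395259$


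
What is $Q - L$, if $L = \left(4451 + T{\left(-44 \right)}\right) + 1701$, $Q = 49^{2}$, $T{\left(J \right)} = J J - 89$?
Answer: $-5598$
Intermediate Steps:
$T{\left(J \right)} = -89 + J^{2}$ ($T{\left(J \right)} = J^{2} - 89 = -89 + J^{2}$)
$Q = 2401$
$L = 7999$ ($L = \left(4451 - \left(89 - \left(-44\right)^{2}\right)\right) + 1701 = \left(4451 + \left(-89 + 1936\right)\right) + 1701 = \left(4451 + 1847\right) + 1701 = 6298 + 1701 = 7999$)
$Q - L = 2401 - 7999 = -5598$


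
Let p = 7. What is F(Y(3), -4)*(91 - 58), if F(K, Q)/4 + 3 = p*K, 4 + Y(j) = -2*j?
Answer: -9636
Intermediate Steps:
Y(j) = -4 - 2*j
F(K, Q) = -12 + 28*K (F(K, Q) = -12 + 4*(7*K) = -12 + 28*K)
F(Y(3), -4)*(91 - 58) = (-12 + 28*(-4 - 2*3))*(91 - 58) = (-12 + 28*(-4 - 6))*33 = (-12 + 28*(-10))*33 = (-12 - 280)*33 = -292*33 = -9636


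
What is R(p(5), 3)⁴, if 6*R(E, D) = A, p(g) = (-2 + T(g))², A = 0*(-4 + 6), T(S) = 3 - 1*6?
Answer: 0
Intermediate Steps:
T(S) = -3 (T(S) = 3 - 6 = -3)
A = 0 (A = 0*2 = 0)
p(g) = 25 (p(g) = (-2 - 3)² = (-5)² = 25)
R(E, D) = 0 (R(E, D) = (⅙)*0 = 0)
R(p(5), 3)⁴ = 0⁴ = 0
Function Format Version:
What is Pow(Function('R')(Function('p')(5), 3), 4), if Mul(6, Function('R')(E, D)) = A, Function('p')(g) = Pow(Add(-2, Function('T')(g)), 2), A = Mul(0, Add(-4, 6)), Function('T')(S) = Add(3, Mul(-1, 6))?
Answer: 0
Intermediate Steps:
Function('T')(S) = -3 (Function('T')(S) = Add(3, -6) = -3)
A = 0 (A = Mul(0, 2) = 0)
Function('p')(g) = 25 (Function('p')(g) = Pow(Add(-2, -3), 2) = Pow(-5, 2) = 25)
Function('R')(E, D) = 0 (Function('R')(E, D) = Mul(Rational(1, 6), 0) = 0)
Pow(Function('R')(Function('p')(5), 3), 4) = Pow(0, 4) = 0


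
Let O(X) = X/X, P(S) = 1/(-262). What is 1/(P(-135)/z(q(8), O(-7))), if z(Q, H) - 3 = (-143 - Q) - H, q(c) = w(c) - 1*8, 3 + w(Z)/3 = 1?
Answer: 33274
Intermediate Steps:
w(Z) = -6 (w(Z) = -9 + 3*1 = -9 + 3 = -6)
P(S) = -1/262
O(X) = 1
q(c) = -14 (q(c) = -6 - 1*8 = -6 - 8 = -14)
z(Q, H) = -140 - H - Q (z(Q, H) = 3 + ((-143 - Q) - H) = 3 + (-143 - H - Q) = -140 - H - Q)
1/(P(-135)/z(q(8), O(-7))) = 1/(-1/(262*(-140 - 1*1 - 1*(-14)))) = 1/(-1/(262*(-140 - 1 + 14))) = 1/(-1/262/(-127)) = 1/(-1/262*(-1/127)) = 1/(1/33274) = 33274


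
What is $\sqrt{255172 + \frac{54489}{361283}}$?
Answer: $\frac{\sqrt{33306448608491695}}{361283} \approx 505.15$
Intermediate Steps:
$\sqrt{255172 + \frac{54489}{361283}} = \sqrt{\frac{92189360165}{361283}} = \frac{\sqrt{33306448608491695}}{361283}$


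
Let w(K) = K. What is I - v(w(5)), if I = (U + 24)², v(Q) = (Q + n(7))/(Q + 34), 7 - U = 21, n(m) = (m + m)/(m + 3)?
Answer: 19468/195 ≈ 99.836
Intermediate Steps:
n(m) = 2*m/(3 + m) (n(m) = (2*m)/(3 + m) = 2*m/(3 + m))
U = -14 (U = 7 - 1*21 = 7 - 21 = -14)
v(Q) = (7/5 + Q)/(34 + Q) (v(Q) = (Q + 2*7/(3 + 7))/(Q + 34) = (Q + 2*7/10)/(34 + Q) = (Q + 2*7*(⅒))/(34 + Q) = (Q + 7/5)/(34 + Q) = (7/5 + Q)/(34 + Q))
I = 100 (I = (-14 + 24)² = 10² = 100)
I - v(w(5)) = 100 - (7/5 + 5)/(34 + 5) = 100 - 32/(39*5) = 100 - 1*32/195 = 100 - 32/195 = 19468/195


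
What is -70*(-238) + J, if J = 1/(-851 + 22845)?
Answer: 366420041/21994 ≈ 16660.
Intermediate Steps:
J = 1/21994 ≈ 4.5467e-5
-70*(-238) + J = -70*(-238) + 1/21994 = 16660 + 1/21994 = 366420041/21994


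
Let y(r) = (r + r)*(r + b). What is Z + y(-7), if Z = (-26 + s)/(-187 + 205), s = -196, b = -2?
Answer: 341/3 ≈ 113.67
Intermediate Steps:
y(r) = 2*r*(-2 + r) (y(r) = (r + r)*(r - 2) = (2*r)*(-2 + r) = 2*r*(-2 + r))
Z = -37/3 (Z = (-26 - 196)/(-187 + 205) = -222/18 = -222*1/18 = -37/3 ≈ -12.333)
Z + y(-7) = -37/3 + 2*(-7)*(-2 - 7) = -37/3 + 2*(-7)*(-9) = -37/3 + 126 = 341/3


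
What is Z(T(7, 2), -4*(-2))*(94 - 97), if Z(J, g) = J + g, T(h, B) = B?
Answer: -30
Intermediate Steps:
Z(T(7, 2), -4*(-2))*(94 - 97) = (2 - 4*(-2))*(94 - 97) = (2 + 8)*(-3) = 10*(-3) = -30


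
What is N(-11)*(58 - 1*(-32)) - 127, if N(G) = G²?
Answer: 10763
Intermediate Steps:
N(-11)*(58 - 1*(-32)) - 127 = (-11)²*(58 - 1*(-32)) - 127 = 121*(58 + 32) - 127 = 121*90 - 127 = 10890 - 127 = 10763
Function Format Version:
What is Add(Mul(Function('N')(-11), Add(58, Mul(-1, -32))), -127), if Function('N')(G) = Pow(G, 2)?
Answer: 10763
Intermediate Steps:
Add(Mul(Function('N')(-11), Add(58, Mul(-1, -32))), -127) = Add(Mul(Pow(-11, 2), Add(58, Mul(-1, -32))), -127) = Add(Mul(121, Add(58, 32)), -127) = Add(Mul(121, 90), -127) = Add(10890, -127) = 10763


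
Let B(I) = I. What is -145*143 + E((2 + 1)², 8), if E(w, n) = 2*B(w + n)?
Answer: -20701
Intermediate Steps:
E(w, n) = 2*n + 2*w (E(w, n) = 2*(w + n) = 2*(n + w) = 2*n + 2*w)
-145*143 + E((2 + 1)², 8) = -145*143 + (2*8 + 2*(2 + 1)²) = -20735 + (16 + 2*3²) = -20735 + (16 + 2*9) = -20735 + (16 + 18) = -20735 + 34 = -20701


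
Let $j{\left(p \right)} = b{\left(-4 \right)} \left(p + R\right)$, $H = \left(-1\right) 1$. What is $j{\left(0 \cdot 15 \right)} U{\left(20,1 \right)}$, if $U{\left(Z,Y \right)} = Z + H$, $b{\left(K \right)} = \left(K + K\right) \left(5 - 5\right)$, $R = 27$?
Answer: $0$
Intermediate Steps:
$b{\left(K \right)} = 0$ ($b{\left(K \right)} = 2 K 0 = 0$)
$H = -1$
$j{\left(p \right)} = 0$ ($j{\left(p \right)} = 0 \left(p + 27\right) = 0 \left(27 + p\right) = 0$)
$U{\left(Z,Y \right)} = -1 + Z$ ($U{\left(Z,Y \right)} = Z - 1 = -1 + Z$)
$j{\left(0 \cdot 15 \right)} U{\left(20,1 \right)} = 0 \left(-1 + 20\right) = 0 \cdot 19 = 0$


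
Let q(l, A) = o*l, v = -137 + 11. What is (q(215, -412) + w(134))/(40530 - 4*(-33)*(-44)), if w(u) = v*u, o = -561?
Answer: -45833/11574 ≈ -3.9600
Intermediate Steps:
v = -126
w(u) = -126*u
q(l, A) = -561*l
(q(215, -412) + w(134))/(40530 - 4*(-33)*(-44)) = (-561*215 - 126*134)/(40530 - 4*(-33)*(-44)) = (-120615 - 16884)/(40530 + 132*(-44)) = -137499/(40530 - 5808) = -137499/34722 = -137499*1/34722 = -45833/11574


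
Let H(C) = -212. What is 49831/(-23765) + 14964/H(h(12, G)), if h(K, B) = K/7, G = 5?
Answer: -91545908/1259545 ≈ -72.682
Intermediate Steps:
h(K, B) = K/7 (h(K, B) = K*(⅐) = K/7)
49831/(-23765) + 14964/H(h(12, G)) = 49831/(-23765) + 14964/(-212) = 49831*(-1/23765) + 14964*(-1/212) = -49831/23765 - 3741/53 = -91545908/1259545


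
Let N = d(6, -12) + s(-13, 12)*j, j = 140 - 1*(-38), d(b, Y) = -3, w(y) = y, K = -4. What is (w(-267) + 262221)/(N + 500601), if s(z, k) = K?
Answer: 130977/249943 ≈ 0.52403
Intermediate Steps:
s(z, k) = -4
j = 178 (j = 140 + 38 = 178)
N = -715 (N = -3 - 4*178 = -3 - 712 = -715)
(w(-267) + 262221)/(N + 500601) = (-267 + 262221)/(-715 + 500601) = 261954/499886 = 261954*(1/499886) = 130977/249943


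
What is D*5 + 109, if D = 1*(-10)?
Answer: 59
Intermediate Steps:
D = -10
D*5 + 109 = -10*5 + 109 = -50 + 109 = 59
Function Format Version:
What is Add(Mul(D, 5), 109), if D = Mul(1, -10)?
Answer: 59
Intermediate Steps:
D = -10
Add(Mul(D, 5), 109) = Add(Mul(-10, 5), 109) = Add(-50, 109) = 59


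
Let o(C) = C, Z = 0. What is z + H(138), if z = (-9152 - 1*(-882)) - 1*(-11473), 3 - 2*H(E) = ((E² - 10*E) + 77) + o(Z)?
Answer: -5666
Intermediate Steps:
H(E) = -37 + 5*E - E²/2 (H(E) = 3/2 - (((E² - 10*E) + 77) + 0)/2 = 3/2 - ((77 + E² - 10*E) + 0)/2 = 3/2 - (77 + E² - 10*E)/2 = 3/2 + (-77/2 + 5*E - E²/2) = -37 + 5*E - E²/2)
z = 3203 (z = (-9152 + 882) + 11473 = -8270 + 11473 = 3203)
z + H(138) = 3203 + (-37 + 5*138 - ½*138²) = 3203 + (-37 + 690 - ½*19044) = 3203 + (-37 + 690 - 9522) = 3203 - 8869 = -5666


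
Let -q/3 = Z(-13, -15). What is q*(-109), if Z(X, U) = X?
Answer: -4251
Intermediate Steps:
q = 39 (q = -3*(-13) = 39)
q*(-109) = 39*(-109) = -4251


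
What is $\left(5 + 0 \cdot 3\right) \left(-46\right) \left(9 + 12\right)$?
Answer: $-4830$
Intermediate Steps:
$\left(5 + 0 \cdot 3\right) \left(-46\right) \left(9 + 12\right) = \left(5 + 0\right) \left(-46\right) 21 = 5 \left(-46\right) 21 = \left(-230\right) 21 = -4830$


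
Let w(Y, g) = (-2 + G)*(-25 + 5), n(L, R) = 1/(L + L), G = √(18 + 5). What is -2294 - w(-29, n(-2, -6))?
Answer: -2334 + 20*√23 ≈ -2238.1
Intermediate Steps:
G = √23 ≈ 4.7958
n(L, R) = 1/(2*L)
w(Y, g) = 40 - 20*√23 (w(Y, g) = (-2 + √23)*(-25 + 5) = (-2 + √23)*(-20) = 40 - 20*√23)
-2294 - w(-29, n(-2, -6)) = -2294 - (40 - 20*√23) = -2294 + (-40 + 20*√23) = -2334 + 20*√23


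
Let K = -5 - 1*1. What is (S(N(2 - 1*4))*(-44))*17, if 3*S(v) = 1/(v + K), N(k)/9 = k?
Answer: 187/18 ≈ 10.389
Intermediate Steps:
K = -6 (K = -5 - 1 = -6)
N(k) = 9*k
S(v) = 1/(3*(-6 + v)) (S(v) = 1/(3*(v - 6)) = 1/(3*(-6 + v)))
(S(N(2 - 1*4))*(-44))*17 = ((1/(3*(-6 + 9*(2 - 1*4))))*(-44))*17 = ((1/(3*(-6 + 9*(2 - 4))))*(-44))*17 = ((1/(3*(-6 + 9*(-2))))*(-44))*17 = ((1/(3*(-6 - 18)))*(-44))*17 = (((1/3)/(-24))*(-44))*17 = (((1/3)*(-1/24))*(-44))*17 = -1/72*(-44)*17 = (11/18)*17 = 187/18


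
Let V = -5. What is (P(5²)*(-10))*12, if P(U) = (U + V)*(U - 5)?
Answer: -48000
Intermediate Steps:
P(U) = (-5 + U)² (P(U) = (U - 5)*(U - 5) = (-5 + U)*(-5 + U) = (-5 + U)²)
(P(5²)*(-10))*12 = ((25 + (5²)² - 10*5²)*(-10))*12 = ((25 + 25² - 10*25)*(-10))*12 = ((25 + 625 - 250)*(-10))*12 = (400*(-10))*12 = -4000*12 = -48000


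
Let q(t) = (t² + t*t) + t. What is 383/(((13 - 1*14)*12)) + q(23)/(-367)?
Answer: -153533/4404 ≈ -34.862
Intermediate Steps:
q(t) = t + 2*t² (q(t) = (t² + t²) + t = 2*t² + t = t + 2*t²)
383/(((13 - 1*14)*12)) + q(23)/(-367) = 383/(((13 - 1*14)*12)) + (23*(1 + 2*23))/(-367) = 383/(((13 - 14)*12)) + (23*(1 + 46))*(-1/367) = 383/((-1*12)) + (23*47)*(-1/367) = 383/(-12) + 1081*(-1/367) = 383*(-1/12) - 1081/367 = -383/12 - 1081/367 = -153533/4404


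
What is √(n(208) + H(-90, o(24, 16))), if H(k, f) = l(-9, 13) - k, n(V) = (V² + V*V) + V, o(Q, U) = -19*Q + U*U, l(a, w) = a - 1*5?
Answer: 2*√21703 ≈ 294.64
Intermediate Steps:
l(a, w) = -5 + a (l(a, w) = a - 5 = -5 + a)
o(Q, U) = U² - 19*Q (o(Q, U) = -19*Q + U² = U² - 19*Q)
n(V) = V + 2*V² (n(V) = (V² + V²) + V = 2*V² + V = V + 2*V²)
H(k, f) = -14 - k (H(k, f) = (-5 - 9) - k = -14 - k)
√(n(208) + H(-90, o(24, 16))) = √(208*(1 + 2*208) + (-14 - 1*(-90))) = √(208*(1 + 416) + (-14 + 90)) = √(208*417 + 76) = √(86736 + 76) = √86812 = 2*√21703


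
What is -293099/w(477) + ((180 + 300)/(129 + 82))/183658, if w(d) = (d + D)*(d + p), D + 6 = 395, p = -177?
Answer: -5679000130981/5033863756200 ≈ -1.1282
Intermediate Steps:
D = 389 (D = -6 + 395 = 389)
w(d) = (-177 + d)*(389 + d) (w(d) = (d + 389)*(d - 177) = (389 + d)*(-177 + d) = (-177 + d)*(389 + d))
-293099/w(477) + ((180 + 300)/(129 + 82))/183658 = -293099/(-68853 + 477**2 + 212*477) + ((180 + 300)/(129 + 82))/183658 = -293099/(-68853 + 227529 + 101124) + (480/211)*(1/183658) = -293099/259800 + ((1/211)*480)*(1/183658) = -293099*1/259800 + (480/211)*(1/183658) = -293099/259800 + 240/19375919 = -5679000130981/5033863756200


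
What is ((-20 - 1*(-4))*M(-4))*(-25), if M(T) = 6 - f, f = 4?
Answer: 800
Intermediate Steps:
M(T) = 2 (M(T) = 6 - 1*4 = 6 - 4 = 2)
((-20 - 1*(-4))*M(-4))*(-25) = ((-20 - 1*(-4))*2)*(-25) = ((-20 + 4)*2)*(-25) = -16*2*(-25) = -32*(-25) = 800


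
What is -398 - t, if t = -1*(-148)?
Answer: -546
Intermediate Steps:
t = 148
-398 - t = -398 - 1*148 = -398 - 148 = -546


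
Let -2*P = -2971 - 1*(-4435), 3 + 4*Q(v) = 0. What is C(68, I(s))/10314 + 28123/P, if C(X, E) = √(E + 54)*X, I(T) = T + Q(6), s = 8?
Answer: -28123/732 + 119*√5/5157 ≈ -38.368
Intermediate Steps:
Q(v) = -¾ (Q(v) = -¾ + (¼)*0 = -¾ + 0 = -¾)
P = -732 (P = -(-2971 - 1*(-4435))/2 = -(-2971 + 4435)/2 = -½*1464 = -732)
I(T) = -¾ + T (I(T) = T - ¾ = -¾ + T)
C(X, E) = X*√(54 + E) (C(X, E) = √(54 + E)*X = X*√(54 + E))
C(68, I(s))/10314 + 28123/P = (68*√(54 + (-¾ + 8)))/10314 + 28123/(-732) = (68*√(54 + 29/4))*(1/10314) + 28123*(-1/732) = (68*√(245/4))*(1/10314) - 28123/732 = (68*(7*√5/2))*(1/10314) - 28123/732 = (238*√5)*(1/10314) - 28123/732 = 119*√5/5157 - 28123/732 = -28123/732 + 119*√5/5157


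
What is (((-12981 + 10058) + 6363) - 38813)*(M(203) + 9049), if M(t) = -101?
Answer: -316517604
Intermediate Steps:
(((-12981 + 10058) + 6363) - 38813)*(M(203) + 9049) = (((-12981 + 10058) + 6363) - 38813)*(-101 + 9049) = ((-2923 + 6363) - 38813)*8948 = (3440 - 38813)*8948 = -35373*8948 = -316517604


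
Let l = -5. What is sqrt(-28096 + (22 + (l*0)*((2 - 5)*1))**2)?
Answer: 6*I*sqrt(767) ≈ 166.17*I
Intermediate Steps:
sqrt(-28096 + (22 + (l*0)*((2 - 5)*1))**2) = sqrt(-28096 + (22 + (-5*0)*((2 - 5)*1))**2) = sqrt(-28096 + (22 + 0*(-3*1))**2) = sqrt(-28096 + (22 + 0*(-3))**2) = sqrt(-28096 + (22 + 0)**2) = sqrt(-28096 + 22**2) = sqrt(-28096 + 484) = sqrt(-27612) = 6*I*sqrt(767)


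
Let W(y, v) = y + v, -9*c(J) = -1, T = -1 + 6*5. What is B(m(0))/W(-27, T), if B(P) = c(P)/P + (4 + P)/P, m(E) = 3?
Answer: 32/27 ≈ 1.1852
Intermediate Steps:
T = 29 (T = -1 + 30 = 29)
c(J) = 1/9 (c(J) = -1/9*(-1) = 1/9)
B(P) = 1/(9*P) + (4 + P)/P
W(y, v) = v + y
B(m(0))/W(-27, T) = ((37/9 + 3)/3)/(29 - 27) = ((1/3)*(64/9))/2 = (64/27)*(1/2) = 32/27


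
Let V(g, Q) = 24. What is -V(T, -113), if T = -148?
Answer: -24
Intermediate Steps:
-V(T, -113) = -1*24 = -24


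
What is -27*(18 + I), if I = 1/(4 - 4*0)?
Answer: -1971/4 ≈ -492.75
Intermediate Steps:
I = 1/4 (I = 1/(4 + 0) = 1/4 ≈ 0.25000)
-27*(18 + I) = -27*(18 + 1/4) = -27*73/4 = -1971/4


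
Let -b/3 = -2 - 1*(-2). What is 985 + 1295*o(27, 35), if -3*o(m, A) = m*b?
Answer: 985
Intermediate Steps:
b = 0 (b = -3*(-2 - 1*(-2)) = -3*(-2 + 2) = -3*0 = 0)
o(m, A) = 0 (o(m, A) = -m*0/3 = -⅓*0 = 0)
985 + 1295*o(27, 35) = 985 + 1295*0 = 985 + 0 = 985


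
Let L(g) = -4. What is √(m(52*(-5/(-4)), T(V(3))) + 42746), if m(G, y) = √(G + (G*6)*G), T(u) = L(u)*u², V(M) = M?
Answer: √(42746 + √25415) ≈ 207.14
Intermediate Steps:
T(u) = -4*u²
m(G, y) = √(G + 6*G²) (m(G, y) = √(G + (6*G)*G) = √(G + 6*G²))
√(m(52*(-5/(-4)), T(V(3))) + 42746) = √(√((52*(-5/(-4)))*(1 + 6*(52*(-5/(-4))))) + 42746) = √(√((52*(-5*(-¼)))*(1 + 6*(52*(-5*(-¼))))) + 42746) = √(√((52*(5/4))*(1 + 6*(52*(5/4)))) + 42746) = √(√(65*(1 + 6*65)) + 42746) = √(√(65*(1 + 390)) + 42746) = √(√(65*391) + 42746) = √(√25415 + 42746) = √(42746 + √25415)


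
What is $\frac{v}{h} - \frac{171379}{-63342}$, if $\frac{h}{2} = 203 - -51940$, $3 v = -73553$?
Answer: $\frac{1359952696}{550473651} \approx 2.4705$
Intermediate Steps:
$v = - \frac{73553}{3}$ ($v = \frac{1}{3} \left(-73553\right) = - \frac{73553}{3} \approx -24518.0$)
$h = 104286$ ($h = 2 \left(203 - -51940\right) = 2 \left(203 + 51940\right) = 2 \cdot 52143 = 104286$)
$\frac{v}{h} - \frac{171379}{-63342} = - \frac{73553}{3 \cdot 104286} - \frac{171379}{-63342} = \left(- \frac{73553}{3}\right) \frac{1}{104286} - - \frac{171379}{63342} = - \frac{73553}{312858} + \frac{171379}{63342} = \frac{1359952696}{550473651}$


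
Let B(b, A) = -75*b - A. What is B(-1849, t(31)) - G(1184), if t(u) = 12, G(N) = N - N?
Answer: 138663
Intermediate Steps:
G(N) = 0
B(b, A) = -A - 75*b
B(-1849, t(31)) - G(1184) = (-1*12 - 75*(-1849)) - 1*0 = (-12 + 138675) + 0 = 138663 + 0 = 138663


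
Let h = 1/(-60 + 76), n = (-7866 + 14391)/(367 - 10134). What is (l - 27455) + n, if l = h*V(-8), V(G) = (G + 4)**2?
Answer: -268149743/9767 ≈ -27455.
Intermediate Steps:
n = -6525/9767 (n = 6525/(-9767) = 6525*(-1/9767) = -6525/9767 ≈ -0.66807)
V(G) = (4 + G)**2
h = 1/16 ≈ 0.062500
l = 1 (l = (4 - 8)**2/16 = (1/16)*(-4)**2 = (1/16)*16 = 1)
(l - 27455) + n = (1 - 27455) - 6525/9767 = -27454 - 6525/9767 = -268149743/9767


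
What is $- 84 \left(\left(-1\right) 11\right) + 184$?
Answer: $1108$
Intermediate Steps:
$- 84 \left(\left(-1\right) 11\right) + 184 = \left(-84\right) \left(-11\right) + 184 = 924 + 184 = 1108$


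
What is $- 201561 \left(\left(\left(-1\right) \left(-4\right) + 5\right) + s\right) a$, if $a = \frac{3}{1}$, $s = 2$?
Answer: $-6651513$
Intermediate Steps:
$a = 3$ ($a = 3 \cdot 1 = 3$)
$- 201561 \left(\left(\left(-1\right) \left(-4\right) + 5\right) + s\right) a = - 201561 \left(\left(\left(-1\right) \left(-4\right) + 5\right) + 2\right) 3 = - 201561 \left(\left(4 + 5\right) + 2\right) 3 = - 201561 \left(9 + 2\right) 3 = - 201561 \cdot 11 \cdot 3 = \left(-201561\right) 33 = -6651513$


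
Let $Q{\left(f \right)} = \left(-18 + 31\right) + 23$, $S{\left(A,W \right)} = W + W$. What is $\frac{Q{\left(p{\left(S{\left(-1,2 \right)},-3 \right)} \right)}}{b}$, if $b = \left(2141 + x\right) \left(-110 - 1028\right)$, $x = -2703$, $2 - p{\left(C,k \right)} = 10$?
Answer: $\frac{9}{159889} \approx 5.6289 \cdot 10^{-5}$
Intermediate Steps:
$S{\left(A,W \right)} = 2 W$
$p{\left(C,k \right)} = -8$ ($p{\left(C,k \right)} = 2 - 10 = -8$)
$Q{\left(f \right)} = 36$ ($Q{\left(f \right)} = 13 + 23 = 36$)
$b = 639556$ ($b = \left(2141 - 2703\right) \left(-110 - 1028\right) = \left(-562\right) \left(-1138\right) = 639556$)
$\frac{Q{\left(p{\left(S{\left(-1,2 \right)},-3 \right)} \right)}}{b} = \frac{36}{639556} = 36 \cdot \frac{1}{639556} = \frac{9}{159889}$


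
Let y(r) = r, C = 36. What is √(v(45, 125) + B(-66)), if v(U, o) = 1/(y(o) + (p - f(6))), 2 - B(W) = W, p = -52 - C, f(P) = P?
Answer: √65379/31 ≈ 8.2482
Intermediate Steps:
p = -88 (p = -52 - 1*36 = -52 - 36 = -88)
B(W) = 2 - W
v(U, o) = 1/(-94 + o) (v(U, o) = 1/(o + (-88 - 1*6)) = 1/(o + (-88 - 6)) = 1/(o - 94) = 1/(-94 + o))
√(v(45, 125) + B(-66)) = √(1/(-94 + 125) + (2 - 1*(-66))) = √(1/31 + (2 + 66)) = √(1/31 + 68) = √(2109/31) = √65379/31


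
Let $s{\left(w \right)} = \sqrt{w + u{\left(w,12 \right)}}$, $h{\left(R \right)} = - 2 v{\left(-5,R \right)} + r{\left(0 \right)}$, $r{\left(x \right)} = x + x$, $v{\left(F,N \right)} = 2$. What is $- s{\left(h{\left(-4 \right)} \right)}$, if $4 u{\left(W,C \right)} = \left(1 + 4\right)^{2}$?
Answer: $- \frac{3}{2} \approx -1.5$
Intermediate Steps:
$r{\left(x \right)} = 2 x$
$u{\left(W,C \right)} = \frac{25}{4}$ ($u{\left(W,C \right)} = \frac{\left(1 + 4\right)^{2}}{4} = \frac{5^{2}}{4} = \frac{1}{4} \cdot 25 = \frac{25}{4}$)
$h{\left(R \right)} = -4$ ($h{\left(R \right)} = \left(-2\right) 2 + 2 \cdot 0 = -4 + 0 = -4$)
$s{\left(w \right)} = \sqrt{\frac{25}{4} + w}$ ($s{\left(w \right)} = \sqrt{w + \frac{25}{4}} = \sqrt{\frac{25}{4} + w}$)
$- s{\left(h{\left(-4 \right)} \right)} = - \frac{\sqrt{25 + 4 \left(-4\right)}}{2} = - \frac{\sqrt{25 - 16}}{2} = - \frac{\sqrt{9}}{2} = - \frac{3}{2}$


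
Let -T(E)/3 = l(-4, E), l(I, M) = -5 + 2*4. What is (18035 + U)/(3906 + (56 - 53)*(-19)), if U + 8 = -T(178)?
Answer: 6012/1283 ≈ 4.6859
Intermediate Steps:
l(I, M) = 3 (l(I, M) = -5 + 8 = 3)
T(E) = -9 (T(E) = -3*3 = -9)
U = 1 (U = -8 - 1*(-9) = -8 + 9 = 1)
(18035 + U)/(3906 + (56 - 53)*(-19)) = (18035 + 1)/(3906 + (56 - 53)*(-19)) = 18036/(3906 + 3*(-19)) = 18036/(3906 - 57) = 18036/3849 = 18036*(1/3849) = 6012/1283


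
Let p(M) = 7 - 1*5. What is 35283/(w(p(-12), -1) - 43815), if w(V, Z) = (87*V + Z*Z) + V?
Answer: -11761/14546 ≈ -0.80854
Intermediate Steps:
p(M) = 2 (p(M) = 7 - 5 = 2)
w(V, Z) = Z² + 88*V (w(V, Z) = (87*V + Z²) + V = (Z² + 87*V) + V = Z² + 88*V)
35283/(w(p(-12), -1) - 43815) = 35283/(((-1)² + 88*2) - 43815) = 35283/((1 + 176) - 43815) = 35283/(177 - 43815) = 35283/(-43638) = 35283*(-1/43638) = -11761/14546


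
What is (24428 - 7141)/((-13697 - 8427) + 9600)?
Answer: -17287/12524 ≈ -1.3803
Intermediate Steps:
(24428 - 7141)/((-13697 - 8427) + 9600) = 17287/(-22124 + 9600) = 17287/(-12524) = 17287*(-1/12524) = -17287/12524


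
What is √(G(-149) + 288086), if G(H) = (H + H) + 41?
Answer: 3*√31981 ≈ 536.50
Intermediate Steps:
G(H) = 41 + 2*H (G(H) = 2*H + 41 = 41 + 2*H)
√(G(-149) + 288086) = √((41 + 2*(-149)) + 288086) = √((41 - 298) + 288086) = √(-257 + 288086) = √287829 = 3*√31981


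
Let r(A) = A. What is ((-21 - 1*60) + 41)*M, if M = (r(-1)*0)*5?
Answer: 0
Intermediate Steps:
M = 0 (M = -1*0*5 = 0*5 = 0)
((-21 - 1*60) + 41)*M = ((-21 - 1*60) + 41)*0 = ((-21 - 60) + 41)*0 = (-81 + 41)*0 = -40*0 = 0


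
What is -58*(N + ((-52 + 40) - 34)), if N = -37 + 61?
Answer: 1276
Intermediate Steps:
N = 24
-58*(N + ((-52 + 40) - 34)) = -58*(24 + ((-52 + 40) - 34)) = -58*(24 + (-12 - 34)) = -58*(24 - 46) = -58*(-22) = 1276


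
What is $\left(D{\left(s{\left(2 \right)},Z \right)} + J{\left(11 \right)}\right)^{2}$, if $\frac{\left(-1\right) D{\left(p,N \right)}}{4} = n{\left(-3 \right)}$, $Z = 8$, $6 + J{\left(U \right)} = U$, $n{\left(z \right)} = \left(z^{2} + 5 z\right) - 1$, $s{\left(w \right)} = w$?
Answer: $1089$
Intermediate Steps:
$n{\left(z \right)} = -1 + z^{2} + 5 z$
$J{\left(U \right)} = -6 + U$
$D{\left(p,N \right)} = 28$ ($D{\left(p,N \right)} = - 4 \left(-1 + \left(-3\right)^{2} + 5 \left(-3\right)\right) = - 4 \left(-1 + 9 - 15\right) = \left(-4\right) \left(-7\right) = 28$)
$\left(D{\left(s{\left(2 \right)},Z \right)} + J{\left(11 \right)}\right)^{2} = \left(28 + \left(-6 + 11\right)\right)^{2} = \left(28 + 5\right)^{2} = 33^{2} = 1089$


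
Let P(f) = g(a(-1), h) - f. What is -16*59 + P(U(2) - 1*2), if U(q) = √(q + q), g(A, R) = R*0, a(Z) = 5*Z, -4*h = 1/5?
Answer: -944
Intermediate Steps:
h = -1/20 (h = -¼/5 = -¼*⅕ = -1/20 ≈ -0.050000)
g(A, R) = 0
U(q) = √2*√q (U(q) = √(2*q) = √2*√q)
P(f) = -f (P(f) = 0 - f = -f)
-16*59 + P(U(2) - 1*2) = -16*59 - (√2*√2 - 1*2) = -944 - (2 - 2) = -944 - 1*0 = -944 + 0 = -944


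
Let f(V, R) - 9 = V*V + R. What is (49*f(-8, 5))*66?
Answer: 252252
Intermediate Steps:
f(V, R) = 9 + R + V² (f(V, R) = 9 + (V*V + R) = 9 + (V² + R) = 9 + (R + V²) = 9 + R + V²)
(49*f(-8, 5))*66 = (49*(9 + 5 + (-8)²))*66 = (49*(9 + 5 + 64))*66 = (49*78)*66 = 3822*66 = 252252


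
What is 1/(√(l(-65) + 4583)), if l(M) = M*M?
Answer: √2202/4404 ≈ 0.010655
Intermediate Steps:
l(M) = M²
1/(√(l(-65) + 4583)) = 1/(√((-65)² + 4583)) = 1/(√(4225 + 4583)) = 1/(√8808) = 1/(2*√2202) = √2202/4404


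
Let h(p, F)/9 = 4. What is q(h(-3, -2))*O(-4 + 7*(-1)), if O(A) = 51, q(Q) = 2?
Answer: 102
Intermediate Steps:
h(p, F) = 36 (h(p, F) = 9*4 = 36)
q(h(-3, -2))*O(-4 + 7*(-1)) = 2*51 = 102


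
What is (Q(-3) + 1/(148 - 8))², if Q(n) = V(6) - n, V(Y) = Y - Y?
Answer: 177241/19600 ≈ 9.0429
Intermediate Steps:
V(Y) = 0
Q(n) = -n (Q(n) = 0 - n = -n)
(Q(-3) + 1/(148 - 8))² = (-1*(-3) + 1/(148 - 8))² = (3 + 1/140)² = (421/140)² = 177241/19600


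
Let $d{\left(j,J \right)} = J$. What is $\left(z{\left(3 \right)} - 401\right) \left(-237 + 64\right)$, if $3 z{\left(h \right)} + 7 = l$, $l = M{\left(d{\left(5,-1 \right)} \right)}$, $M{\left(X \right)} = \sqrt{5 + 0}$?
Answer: $\frac{209330}{3} - \frac{173 \sqrt{5}}{3} \approx 69648.0$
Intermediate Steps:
$M{\left(X \right)} = \sqrt{5}$
$l = \sqrt{5} \approx 2.2361$
$z{\left(h \right)} = - \frac{7}{3} + \frac{\sqrt{5}}{3}$
$\left(z{\left(3 \right)} - 401\right) \left(-237 + 64\right) = \left(\left(- \frac{7}{3} + \frac{\sqrt{5}}{3}\right) - 401\right) \left(-237 + 64\right) = \left(- \frac{1210}{3} + \frac{\sqrt{5}}{3}\right) \left(-173\right) = \frac{209330}{3} - \frac{173 \sqrt{5}}{3}$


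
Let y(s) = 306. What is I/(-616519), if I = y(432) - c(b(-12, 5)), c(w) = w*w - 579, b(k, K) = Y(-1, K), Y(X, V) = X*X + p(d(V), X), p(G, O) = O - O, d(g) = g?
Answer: -884/616519 ≈ -0.0014339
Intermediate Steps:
p(G, O) = 0
Y(X, V) = X² (Y(X, V) = X*X + 0 = X² + 0 = X²)
b(k, K) = 1 (b(k, K) = (-1)² = 1)
c(w) = -579 + w² (c(w) = w² - 579 = -579 + w²)
I = 884 (I = 306 - (-579 + 1²) = 306 - (-579 + 1) = 306 - 1*(-578) = 306 + 578 = 884)
I/(-616519) = 884/(-616519) = 884*(-1/616519) = -884/616519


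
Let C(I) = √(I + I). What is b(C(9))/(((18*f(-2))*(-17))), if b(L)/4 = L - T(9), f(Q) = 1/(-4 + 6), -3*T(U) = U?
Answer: -4/51 - 4*√2/51 ≈ -0.18935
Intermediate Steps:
C(I) = √2*√I (C(I) = √(2*I) = √2*√I)
T(U) = -U/3
f(Q) = ½ (f(Q) = 1/2 = ½)
b(L) = 12 + 4*L (b(L) = 4*(L - (-1)*9/3) = 4*(L - 1*(-3)) = 4*(L + 3) = 4*(3 + L) = 12 + 4*L)
b(C(9))/(((18*f(-2))*(-17))) = (12 + 4*(√2*√9))/(((18*(½))*(-17))) = (12 + 4*(√2*3))/((9*(-17))) = (12 + 4*(3*√2))/(-153) = (12 + 12*√2)*(-1/153) = -4/51 - 4*√2/51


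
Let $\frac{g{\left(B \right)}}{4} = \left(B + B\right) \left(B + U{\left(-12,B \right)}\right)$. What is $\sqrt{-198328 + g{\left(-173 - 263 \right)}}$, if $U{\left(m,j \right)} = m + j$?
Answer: $2 \sqrt{721266} \approx 1698.5$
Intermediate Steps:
$U{\left(m,j \right)} = j + m$
$g{\left(B \right)} = 8 B \left(-12 + 2 B\right)$ ($g{\left(B \right)} = 4 \left(B + B\right) \left(B + \left(B - 12\right)\right) = 4 \cdot 2 B \left(B + \left(-12 + B\right)\right) = 4 \cdot 2 B \left(-12 + 2 B\right) = 8 B \left(-12 + 2 B\right)$)
$\sqrt{-198328 + g{\left(-173 - 263 \right)}} = \sqrt{-198328 + 16 \left(-173 - 263\right) \left(-6 - 436\right)} = \sqrt{-198328 + 16 \left(-436\right) \left(-6 - 436\right)} = \sqrt{-198328 + 16 \left(-436\right) \left(-442\right)} = \sqrt{-198328 + 3083392} = \sqrt{2885064} = 2 \sqrt{721266}$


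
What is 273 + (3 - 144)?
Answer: 132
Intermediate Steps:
273 + (3 - 144) = 273 - 141 = 132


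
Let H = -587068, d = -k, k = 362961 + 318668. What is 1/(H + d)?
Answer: -1/1268697 ≈ -7.8821e-7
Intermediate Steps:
k = 681629
d = -681629 (d = -1*681629 = -681629)
1/(H + d) = 1/(-587068 - 681629) = 1/(-1268697) = -1/1268697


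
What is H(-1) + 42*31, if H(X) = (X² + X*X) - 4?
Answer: 1300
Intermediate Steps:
H(X) = -4 + 2*X² (H(X) = (X² + X²) - 4 = 2*X² - 4 = -4 + 2*X²)
H(-1) + 42*31 = (-4 + 2*(-1)²) + 42*31 = (-4 + 2*1) + 1302 = (-4 + 2) + 1302 = -2 + 1302 = 1300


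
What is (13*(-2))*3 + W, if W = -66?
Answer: -144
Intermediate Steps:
(13*(-2))*3 + W = (13*(-2))*3 - 66 = -26*3 - 66 = -78 - 66 = -144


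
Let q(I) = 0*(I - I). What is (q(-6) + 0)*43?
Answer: 0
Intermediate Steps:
q(I) = 0 (q(I) = 0*0 = 0)
(q(-6) + 0)*43 = (0 + 0)*43 = 0*43 = 0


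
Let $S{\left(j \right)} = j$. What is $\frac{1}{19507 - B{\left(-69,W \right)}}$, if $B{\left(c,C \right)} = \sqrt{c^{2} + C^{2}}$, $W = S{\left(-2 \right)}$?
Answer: $\frac{19507}{380518284} + \frac{\sqrt{4765}}{380518284} \approx 5.1446 \cdot 10^{-5}$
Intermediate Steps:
$W = -2$
$B{\left(c,C \right)} = \sqrt{C^{2} + c^{2}}$
$\frac{1}{19507 - B{\left(-69,W \right)}} = \frac{1}{19507 - \sqrt{\left(-2\right)^{2} + \left(-69\right)^{2}}} = \frac{1}{19507 - \sqrt{4 + 4761}} = \frac{1}{19507 - \sqrt{4765}}$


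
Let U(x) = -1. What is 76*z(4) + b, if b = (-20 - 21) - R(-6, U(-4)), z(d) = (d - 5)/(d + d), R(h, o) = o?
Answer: -99/2 ≈ -49.500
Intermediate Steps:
z(d) = (-5 + d)/(2*d) (z(d) = (-5 + d)/((2*d)) = (-5 + d)*(1/(2*d)) = (-5 + d)/(2*d))
b = -40 (b = (-20 - 21) - 1*(-1) = -41 + 1 = -40)
76*z(4) + b = 76*((1/2)*(-5 + 4)/4) - 40 = 76*((1/2)*(1/4)*(-1)) - 40 = 76*(-1/8) - 40 = -19/2 - 40 = -99/2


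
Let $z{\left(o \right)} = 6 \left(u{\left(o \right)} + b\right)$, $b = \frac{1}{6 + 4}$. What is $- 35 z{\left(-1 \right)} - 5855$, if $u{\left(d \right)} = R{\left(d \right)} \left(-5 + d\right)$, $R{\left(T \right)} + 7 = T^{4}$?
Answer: $-13436$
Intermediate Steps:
$R{\left(T \right)} = -7 + T^{4}$
$u{\left(d \right)} = \left(-7 + d^{4}\right) \left(-5 + d\right)$
$b = \frac{1}{10} \approx 0.1$
$z{\left(o \right)} = \frac{3}{5} + 6 \left(-7 + o^{4}\right) \left(-5 + o\right)$ ($z{\left(o \right)} = 6 \left(\left(-7 + o^{4}\right) \left(-5 + o\right) + \frac{1}{10}\right) = 6 \left(\frac{1}{10} + \left(-7 + o^{4}\right) \left(-5 + o\right)\right) = \frac{3}{5} + 6 \left(-7 + o^{4}\right) \left(-5 + o\right)$)
$- 35 z{\left(-1 \right)} - 5855 = - 35 \left(\frac{3}{5} + 6 \left(-7 + \left(-1\right)^{4}\right) \left(-5 - 1\right)\right) - 5855 = - 35 \left(\frac{3}{5} + 6 \left(-7 + 1\right) \left(-6\right)\right) - 5855 = - 35 \left(\frac{3}{5} + 6 \left(-6\right) \left(-6\right)\right) - 5855 = - 35 \left(\frac{3}{5} + 216\right) - 5855 = \left(-35\right) \frac{1083}{5} - 5855 = -7581 - 5855 = -13436$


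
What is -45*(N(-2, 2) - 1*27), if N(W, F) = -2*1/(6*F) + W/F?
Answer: 2535/2 ≈ 1267.5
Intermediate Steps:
N(W, F) = -1/(3*F) + W/F
-45*(N(-2, 2) - 1*27) = -45*((-⅓ - 2)/2 - 1*27) = -45*((½)*(-7/3) - 27) = -45*(-7/6 - 27) = -45*(-169/6) = 2535/2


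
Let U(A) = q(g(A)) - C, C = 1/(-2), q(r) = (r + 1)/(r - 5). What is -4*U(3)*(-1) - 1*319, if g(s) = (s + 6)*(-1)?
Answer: -2203/7 ≈ -314.71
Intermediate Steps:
g(s) = -6 - s (g(s) = (6 + s)*(-1) = -6 - s)
q(r) = (1 + r)/(-5 + r)
C = -1/2 (C = 1*(-1/2) = -1/2 ≈ -0.50000)
U(A) = 1/2 + (-5 - A)/(-11 - A) (U(A) = (1 + (-6 - A))/(-5 + (-6 - A)) - 1*(-1/2) = (-5 - A)/(-11 - A) + 1/2 = 1/2 + (-5 - A)/(-11 - A))
-4*U(3)*(-1) - 1*319 = -6*(7 + 3)/(11 + 3)*(-1) - 1*319 = -6*10/14*(-1) - 319 = -4*15/14*(-1) - 319 = -30/7*(-1) - 319 = 30/7 - 319 = -2203/7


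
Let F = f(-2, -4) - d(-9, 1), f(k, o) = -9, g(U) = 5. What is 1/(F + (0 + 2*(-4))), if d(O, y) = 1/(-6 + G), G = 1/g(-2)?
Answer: -29/488 ≈ -0.059426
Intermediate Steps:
G = ⅕ (G = 1/5 = ⅕ ≈ 0.20000)
d(O, y) = -5/29 (d(O, y) = 1/(-6 + ⅕) = 1/(-29/5) = -5/29)
F = -256/29 (F = -9 - 1*(-5/29) = -9 + 5/29 = -256/29 ≈ -8.8276)
1/(F + (0 + 2*(-4))) = 1/(-256/29 + (0 + 2*(-4))) = 1/(-256/29 + (0 - 8)) = 1/(-256/29 - 8) = 1/(-488/29) = -29/488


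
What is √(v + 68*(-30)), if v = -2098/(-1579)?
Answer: I*√5082898898/1579 ≈ 45.152*I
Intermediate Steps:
v = 2098/1579 (v = -2098*(-1/1579) = 2098/1579 ≈ 1.3287)
√(v + 68*(-30)) = √(2098/1579 + 68*(-30)) = √(2098/1579 - 2040) = √(-3219062/1579) = I*√5082898898/1579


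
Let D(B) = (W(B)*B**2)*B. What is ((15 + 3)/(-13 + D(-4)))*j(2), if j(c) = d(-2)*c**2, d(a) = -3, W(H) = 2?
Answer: 72/47 ≈ 1.5319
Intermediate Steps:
D(B) = 2*B**3 (D(B) = (2*B**2)*B = 2*B**3)
j(c) = -3*c**2
((15 + 3)/(-13 + D(-4)))*j(2) = ((15 + 3)/(-13 + 2*(-4)**3))*(-3*2**2) = (18/(-13 + 2*(-64)))*(-3*4) = (18/(-13 - 128))*(-12) = (18/(-141))*(-12) = (18*(-1/141))*(-12) = -6/47*(-12) = 72/47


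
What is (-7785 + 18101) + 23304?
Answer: 33620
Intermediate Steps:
(-7785 + 18101) + 23304 = 10316 + 23304 = 33620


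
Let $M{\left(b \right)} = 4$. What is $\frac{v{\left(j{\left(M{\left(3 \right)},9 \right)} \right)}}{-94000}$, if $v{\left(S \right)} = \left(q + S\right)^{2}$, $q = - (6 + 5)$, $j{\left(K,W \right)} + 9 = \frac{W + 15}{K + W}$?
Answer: $- \frac{3481}{992875} \approx -0.003506$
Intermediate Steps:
$j{\left(K,W \right)} = -9 + \frac{15 + W}{K + W}$ ($j{\left(K,W \right)} = -9 + \frac{W + 15}{K + W} = -9 + \frac{15 + W}{K + W}$)
$q = -11$ ($q = \left(-1\right) 11 = -11$)
$v{\left(S \right)} = \left(-11 + S\right)^{2}$
$\frac{v{\left(j{\left(M{\left(3 \right)},9 \right)} \right)}}{-94000} = \frac{\left(-11 + \frac{15 - 36 - 72}{4 + 9}\right)^{2}}{-94000} = \left(-11 + \frac{15 - 36 - 72}{13}\right)^{2} \left(- \frac{1}{94000}\right) = \left(-11 + \frac{1}{13} \left(-93\right)\right)^{2} \left(- \frac{1}{94000}\right) = \left(-11 - \frac{93}{13}\right)^{2} \left(- \frac{1}{94000}\right) = \left(- \frac{236}{13}\right)^{2} \left(- \frac{1}{94000}\right) = \frac{55696}{169} \left(- \frac{1}{94000}\right) = - \frac{3481}{992875}$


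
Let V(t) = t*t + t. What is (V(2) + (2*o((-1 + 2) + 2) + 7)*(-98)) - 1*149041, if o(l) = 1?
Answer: -149917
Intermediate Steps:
V(t) = t + t² (V(t) = t² + t = t + t²)
(V(2) + (2*o((-1 + 2) + 2) + 7)*(-98)) - 1*149041 = (2*(1 + 2) + (2*1 + 7)*(-98)) - 1*149041 = (2*3 + (2 + 7)*(-98)) - 149041 = (6 + 9*(-98)) - 149041 = (6 - 882) - 149041 = -876 - 149041 = -149917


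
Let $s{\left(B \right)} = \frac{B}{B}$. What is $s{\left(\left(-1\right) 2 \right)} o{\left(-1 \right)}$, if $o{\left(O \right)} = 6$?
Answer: $6$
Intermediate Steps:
$s{\left(B \right)} = 1$
$s{\left(\left(-1\right) 2 \right)} o{\left(-1 \right)} = 1 \cdot 6 = 6$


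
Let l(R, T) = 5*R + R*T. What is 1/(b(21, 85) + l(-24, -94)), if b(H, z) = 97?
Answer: 1/2233 ≈ 0.00044783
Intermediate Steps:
1/(b(21, 85) + l(-24, -94)) = 1/(97 - 24*(5 - 94)) = 1/(97 - 24*(-89)) = 1/(97 + 2136) = 1/2233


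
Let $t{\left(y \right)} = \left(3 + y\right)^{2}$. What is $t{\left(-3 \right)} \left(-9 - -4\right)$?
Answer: $0$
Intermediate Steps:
$t{\left(-3 \right)} \left(-9 - -4\right) = \left(3 - 3\right)^{2} \left(-9 - -4\right) = 0^{2} \left(-9 + 4\right) = 0 \left(-5\right) = 0$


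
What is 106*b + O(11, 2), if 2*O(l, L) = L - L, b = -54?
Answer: -5724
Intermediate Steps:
O(l, L) = 0 (O(l, L) = (L - L)/2 = (1/2)*0 = 0)
106*b + O(11, 2) = 106*(-54) + 0 = -5724 + 0 = -5724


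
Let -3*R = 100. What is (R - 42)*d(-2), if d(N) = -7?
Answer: 1582/3 ≈ 527.33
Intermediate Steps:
R = -100/3 (R = -1/3*100 = -100/3 ≈ -33.333)
(R - 42)*d(-2) = (-100/3 - 42)*(-7) = -226/3*(-7) = 1582/3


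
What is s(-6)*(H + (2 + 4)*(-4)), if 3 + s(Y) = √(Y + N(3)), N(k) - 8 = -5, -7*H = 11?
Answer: 537/7 - 179*I*√3/7 ≈ 76.714 - 44.291*I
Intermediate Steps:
H = -11/7 (H = -⅐*11 = -11/7 ≈ -1.5714)
N(k) = 3 (N(k) = 8 - 5 = 3)
s(Y) = -3 + √(3 + Y) (s(Y) = -3 + √(Y + 3) = -3 + √(3 + Y))
s(-6)*(H + (2 + 4)*(-4)) = (-3 + √(3 - 6))*(-11/7 + (2 + 4)*(-4)) = (-3 + √(-3))*(-11/7 + 6*(-4)) = (-3 + I*√3)*(-11/7 - 24) = (-3 + I*√3)*(-179/7) = 537/7 - 179*I*√3/7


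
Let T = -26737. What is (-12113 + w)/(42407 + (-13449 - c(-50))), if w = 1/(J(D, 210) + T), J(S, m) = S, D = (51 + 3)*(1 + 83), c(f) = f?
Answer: -134460357/322003304 ≈ -0.41757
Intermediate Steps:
D = 4536 (D = 54*84 = 4536)
w = -1/22201 (w = 1/(4536 - 26737) = 1/(-22201) = -1/22201 ≈ -4.5043e-5)
(-12113 + w)/(42407 + (-13449 - c(-50))) = (-12113 - 1/22201)/(42407 + (-13449 - 1*(-50))) = -268920714/(22201*(42407 + (-13449 + 50))) = -268920714/(22201*(42407 - 13399)) = -268920714/22201/29008 = -268920714/22201*1/29008 = -134460357/322003304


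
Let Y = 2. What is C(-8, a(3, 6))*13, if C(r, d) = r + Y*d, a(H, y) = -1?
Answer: -130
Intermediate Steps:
C(r, d) = r + 2*d
C(-8, a(3, 6))*13 = (-8 + 2*(-1))*13 = (-8 - 2)*13 = -10*13 = -130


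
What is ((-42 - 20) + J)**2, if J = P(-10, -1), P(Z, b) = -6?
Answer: 4624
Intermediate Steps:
J = -6
((-42 - 20) + J)**2 = ((-42 - 20) - 6)**2 = (-62 - 6)**2 = (-68)**2 = 4624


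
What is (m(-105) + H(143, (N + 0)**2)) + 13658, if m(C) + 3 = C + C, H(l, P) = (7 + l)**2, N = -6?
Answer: 35945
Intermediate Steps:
m(C) = -3 + 2*C (m(C) = -3 + (C + C) = -3 + 2*C)
(m(-105) + H(143, (N + 0)**2)) + 13658 = ((-3 + 2*(-105)) + (7 + 143)**2) + 13658 = ((-3 - 210) + 150**2) + 13658 = (-213 + 22500) + 13658 = 22287 + 13658 = 35945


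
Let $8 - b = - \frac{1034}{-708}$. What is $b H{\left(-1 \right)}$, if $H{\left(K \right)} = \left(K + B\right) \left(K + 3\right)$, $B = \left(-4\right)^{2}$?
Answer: $\frac{11575}{59} \approx 196.19$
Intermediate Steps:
$B = 16$
$H{\left(K \right)} = \left(3 + K\right) \left(16 + K\right)$ ($H{\left(K \right)} = \left(K + 16\right) \left(K + 3\right) = \left(16 + K\right) \left(3 + K\right) = \left(3 + K\right) \left(16 + K\right)$)
$b = \frac{2315}{354}$ ($b = 8 - - \frac{1034}{-708} = 8 - \left(-1034\right) \left(- \frac{1}{708}\right) = 8 - \frac{517}{354} = \frac{2315}{354} \approx 6.5396$)
$b H{\left(-1 \right)} = \frac{2315 \left(48 + \left(-1\right)^{2} + 19 \left(-1\right)\right)}{354} = \frac{2315 \left(48 + 1 - 19\right)}{354} = \frac{2315}{354} \cdot 30 = \frac{11575}{59}$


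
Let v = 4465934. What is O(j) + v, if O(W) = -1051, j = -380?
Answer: 4464883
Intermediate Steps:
O(j) + v = -1051 + 4465934 = 4464883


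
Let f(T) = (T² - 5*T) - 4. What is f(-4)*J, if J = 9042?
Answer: 289344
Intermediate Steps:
f(T) = -4 + T² - 5*T
f(-4)*J = (-4 + (-4)² - 5*(-4))*9042 = (-4 + 16 + 20)*9042 = 32*9042 = 289344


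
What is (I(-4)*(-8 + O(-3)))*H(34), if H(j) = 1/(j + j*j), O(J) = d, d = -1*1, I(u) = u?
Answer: 18/595 ≈ 0.030252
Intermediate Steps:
d = -1
O(J) = -1
H(j) = 1/(j + j**2)
(I(-4)*(-8 + O(-3)))*H(34) = (-4*(-8 - 1))*(1/(34*(1 + 34))) = (-4*(-9))*((1/34)/35) = 36*((1/34)*(1/35)) = 36*(1/1190) = 18/595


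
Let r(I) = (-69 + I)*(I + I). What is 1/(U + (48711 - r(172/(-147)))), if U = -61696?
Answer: -21609/284141225 ≈ -7.6050e-5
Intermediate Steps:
r(I) = 2*I*(-69 + I) (r(I) = (-69 + I)*(2*I) = 2*I*(-69 + I))
1/(U + (48711 - r(172/(-147)))) = 1/(-61696 + (48711 - 2*172/(-147)*(-69 + 172/(-147)))) = 1/(-61696 + (48711 - 2*172*(-1/147)*(-69 + 172*(-1/147)))) = 1/(-61696 + (48711 - 2*(-172)*(-69 - 172/147)/147)) = 1/(-61696 + (48711 - 2*(-172)*(-10315)/(147*147))) = 1/(-61696 + (48711 - 1*3548360/21609)) = 1/(-61696 + (48711 - 3548360/21609)) = 1/(-61696 + 1049047639/21609) = 1/(-284141225/21609) = -21609/284141225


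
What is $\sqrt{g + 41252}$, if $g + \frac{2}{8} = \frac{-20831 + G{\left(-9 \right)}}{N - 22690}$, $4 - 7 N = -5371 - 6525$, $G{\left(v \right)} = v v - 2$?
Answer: $\frac{\sqrt{18175135724655}}{20990} \approx 203.11$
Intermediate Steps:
$G{\left(v \right)} = -2 + v^{2}$ ($G{\left(v \right)} = v^{2} - 2 = -2 + v^{2}$)
$N = 1700$ ($N = \frac{4}{7} - \frac{-5371 - 6525}{7} = \frac{4}{7} - - \frac{11896}{7} = \frac{4}{7} + \frac{11896}{7} = 1700$)
$g = \frac{31009}{41980}$ ($g = - \frac{1}{4} + \frac{-20831 - \left(2 - \left(-9\right)^{2}\right)}{1700 - 22690} = - \frac{1}{4} + \frac{-20831 + \left(-2 + 81\right)}{-20990} = - \frac{1}{4} + \left(-20831 + 79\right) \left(- \frac{1}{20990}\right) = - \frac{1}{4} - - \frac{10376}{10495} = - \frac{1}{4} + \frac{10376}{10495} = \frac{31009}{41980} \approx 0.73866$)
$\sqrt{g + 41252} = \sqrt{\frac{31009}{41980} + 41252} = \sqrt{\frac{1731789969}{41980}} = \frac{\sqrt{18175135724655}}{20990}$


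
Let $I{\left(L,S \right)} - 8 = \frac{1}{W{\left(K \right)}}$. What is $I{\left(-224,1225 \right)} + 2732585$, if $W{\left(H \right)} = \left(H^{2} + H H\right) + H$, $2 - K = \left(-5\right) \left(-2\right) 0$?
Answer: $\frac{27325931}{10} \approx 2.7326 \cdot 10^{6}$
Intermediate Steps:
$K = 2$ ($K = 2 - \left(-5\right) \left(-2\right) 0 = 2 - 10 \cdot 0 = 2 - 0 = 2 + 0 = 2$)
$W{\left(H \right)} = H + 2 H^{2}$ ($W{\left(H \right)} = \left(H^{2} + H^{2}\right) + H = 2 H^{2} + H = H + 2 H^{2}$)
$I{\left(L,S \right)} = \frac{81}{10}$ ($I{\left(L,S \right)} = 8 + \frac{1}{2 \left(1 + 2 \cdot 2\right)} = 8 + \frac{1}{2 \left(1 + 4\right)} = 8 + \frac{1}{2 \cdot 5} = 8 + \frac{1}{10} = \frac{81}{10}$)
$I{\left(-224,1225 \right)} + 2732585 = \frac{81}{10} + 2732585 = \frac{27325931}{10}$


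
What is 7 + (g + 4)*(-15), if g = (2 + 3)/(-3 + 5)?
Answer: -181/2 ≈ -90.500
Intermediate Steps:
g = 5/2 ≈ 2.5000
7 + (g + 4)*(-15) = 7 + (5/2 + 4)*(-15) = 7 + (13/2)*(-15) = 7 - 195/2 = -181/2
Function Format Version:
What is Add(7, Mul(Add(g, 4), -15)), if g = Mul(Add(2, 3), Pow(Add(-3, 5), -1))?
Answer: Rational(-181, 2) ≈ -90.500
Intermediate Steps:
g = Rational(5, 2) (g = Mul(5, Pow(2, -1)) = Mul(5, Rational(1, 2)) = Rational(5, 2) ≈ 2.5000)
Add(7, Mul(Add(g, 4), -15)) = Add(7, Mul(Add(Rational(5, 2), 4), -15)) = Add(7, Mul(Rational(13, 2), -15)) = Add(7, Rational(-195, 2)) = Rational(-181, 2)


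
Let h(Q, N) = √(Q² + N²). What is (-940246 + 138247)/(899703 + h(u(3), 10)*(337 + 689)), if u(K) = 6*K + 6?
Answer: -89111/102931 ≈ -0.86574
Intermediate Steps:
u(K) = 6 + 6*K
h(Q, N) = √(N² + Q²)
(-940246 + 138247)/(899703 + h(u(3), 10)*(337 + 689)) = (-940246 + 138247)/(899703 + √(10² + (6 + 6*3)²)*(337 + 689)) = -801999/(899703 + √(100 + (6 + 18)²)*1026) = -801999/(899703 + √(100 + 24²)*1026) = -801999/(899703 + √(100 + 576)*1026) = -801999/(899703 + √676*1026) = -801999/(899703 + 26*1026) = -801999/(899703 + 26676) = -801999/926379 = -801999*1/926379 = -89111/102931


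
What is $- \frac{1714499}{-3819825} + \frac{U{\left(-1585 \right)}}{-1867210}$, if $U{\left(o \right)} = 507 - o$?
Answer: $\frac{319333860389}{713241543825} \approx 0.44772$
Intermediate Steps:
$- \frac{1714499}{-3819825} + \frac{U{\left(-1585 \right)}}{-1867210} = - \frac{1714499}{-3819825} + \frac{507 - -1585}{-1867210} = \left(-1714499\right) \left(- \frac{1}{3819825}\right) + \left(507 + 1585\right) \left(- \frac{1}{1867210}\right) = \frac{1714499}{3819825} + 2092 \left(- \frac{1}{1867210}\right) = \frac{1714499}{3819825} - \frac{1046}{933605} = \frac{319333860389}{713241543825}$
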